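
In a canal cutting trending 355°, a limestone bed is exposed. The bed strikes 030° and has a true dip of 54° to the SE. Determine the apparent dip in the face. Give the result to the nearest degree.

Angle between strike (030°) and section (355°): β = 35°.
tan(apparent dip) = tan 54° · sin 35° = 0.7895
apparent dip = arctan 0.7895 = 38.29°

38°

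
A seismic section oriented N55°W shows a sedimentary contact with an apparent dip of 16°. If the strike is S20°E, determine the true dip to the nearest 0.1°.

26.6°

β = acute angle between strike S20°E and section N55°W = 35°.
tan(true dip) = tan 16° / sin 35° = 0.4999
δ = arctan(0.4999) = 26.56°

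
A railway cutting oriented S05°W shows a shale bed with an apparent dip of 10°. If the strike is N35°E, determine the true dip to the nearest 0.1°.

The section is 30° from the strike.
tan δ = tan α / sin β = tan 10° / sin 30° = 0.1763 / 0.5000 = 0.3527
true dip = arctan 0.3527 = 19.43°

19.4°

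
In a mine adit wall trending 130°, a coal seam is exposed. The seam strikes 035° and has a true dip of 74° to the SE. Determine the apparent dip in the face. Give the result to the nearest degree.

The section lies 85° from the strike.
tan(apparent dip) = tan 74° · sin 85° = 3.4741
apparent dip = arctan 3.4741 = 73.94°

74°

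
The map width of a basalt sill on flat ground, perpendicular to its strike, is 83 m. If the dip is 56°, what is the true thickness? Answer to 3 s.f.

68.8 m

True thickness t = w · sin(dip) = 83 × sin 56°
t = 83 × 0.8290 = 68.810 m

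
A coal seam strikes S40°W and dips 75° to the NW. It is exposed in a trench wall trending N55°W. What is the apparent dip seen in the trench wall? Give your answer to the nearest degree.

75°

The strike is S40°W and the section trends N55°W; the acute angle between them is β = 85°.
tan(apparent dip) = tan 75° · sin 85° = 3.7178
α = arctan(3.7178) = 74.95°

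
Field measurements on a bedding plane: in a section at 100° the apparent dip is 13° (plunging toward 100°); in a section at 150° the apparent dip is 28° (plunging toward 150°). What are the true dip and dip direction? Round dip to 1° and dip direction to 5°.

true dip 29°, dip direction 165°

The two traces are lines in the plane: v₁ = (sin 100°·cos 13°, cos 100°·cos 13°, −sin 13°), v₂ = (sin 150°·cos 28°, cos 150°·cos 28°, −sin 28°).
n = v₁ × v₂ = (0.093, -0.351, 0.659) (taken with n_z > 0).
True dip = arccos(n_z / |n|) = arccos(0.8758) = 28.9°.
The horizontal component of n points toward azimuth atan2(n_x, n_y) = 165°, the dip direction.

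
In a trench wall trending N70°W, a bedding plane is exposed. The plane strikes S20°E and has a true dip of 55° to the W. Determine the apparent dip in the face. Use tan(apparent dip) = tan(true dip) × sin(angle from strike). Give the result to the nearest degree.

48°

Angle between strike (S20°E) and section (N70°W): β = 50°.
tan(apparent dip) = tan 55° · sin 50° = 1.0940
apparent dip = arctan 1.0940 = 47.57°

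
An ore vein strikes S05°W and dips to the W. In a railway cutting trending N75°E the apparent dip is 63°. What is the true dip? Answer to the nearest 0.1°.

β = acute angle between strike S05°W and section N75°E = 70°.
tan(true dip) = tan 63° / sin 70° = 2.0886
true dip = arctan 2.0886 = 64.42°

64.4°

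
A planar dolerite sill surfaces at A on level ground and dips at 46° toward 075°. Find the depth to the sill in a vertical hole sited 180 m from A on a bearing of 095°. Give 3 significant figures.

The hole lies 20° from the dip direction, so the down-dip offset is 180 × cos 20° = 169.14 m.
Depth = down-dip offset × tan(dip) = 169.14 × tan 46° = 169.14 × 1.0355
Depth = 175.15 m

175 m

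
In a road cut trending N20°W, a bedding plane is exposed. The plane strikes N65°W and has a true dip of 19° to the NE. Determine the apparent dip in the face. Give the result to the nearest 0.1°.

13.7°

The strike is N65°W and the section trends N20°W; the acute angle between them is β = 45°.
tan(apparent dip) = tan 19° · sin 45° = 0.2435
α = arctan(0.2435) = 13.68°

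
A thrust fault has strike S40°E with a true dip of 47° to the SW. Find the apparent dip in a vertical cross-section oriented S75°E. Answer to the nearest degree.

32°

The strike is S40°E and the section trends S75°E; the acute angle between them is β = 35°.
tan α = tan 47° × sin 35° = 1.0724 × 0.5736 = 0.6151
apparent dip = arctan 0.6151 = 31.60°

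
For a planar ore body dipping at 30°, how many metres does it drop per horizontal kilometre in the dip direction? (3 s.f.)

577 m

drop per km = 1000 × tan 30° = 1000 × 0.5774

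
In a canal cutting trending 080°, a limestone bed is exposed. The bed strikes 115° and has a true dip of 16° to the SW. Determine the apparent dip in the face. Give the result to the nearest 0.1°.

The section lies 35° from the strike.
tan(apparent dip) = tan 16° · sin 35° = 0.1645
apparent dip = arctan 0.1645 = 9.34°

9.3°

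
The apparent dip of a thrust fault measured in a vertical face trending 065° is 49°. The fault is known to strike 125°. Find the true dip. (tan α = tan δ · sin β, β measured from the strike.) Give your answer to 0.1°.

53.0°

β = acute angle between strike 125° and section 065° = 60°.
tan(true dip) = tan 49° / sin 60° = 1.3283
true dip = arctan 1.3283 = 53.03°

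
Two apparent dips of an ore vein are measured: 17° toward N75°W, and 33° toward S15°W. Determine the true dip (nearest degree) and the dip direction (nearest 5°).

true dip 36°, dip direction 220°

Each apparent-dip line lies in the plane. As unit vectors (x east, y north, z up), v₁ plunges 17°→N75°W and v₂ plunges 33°→S15°W.
n = v₁ × v₂ = (-0.372, -0.440, 0.802) (taken with n_z > 0).
True dip = arccos(n_z / |n|) = arccos(0.8124) = 35.7°.
The horizontal component of n points toward azimuth atan2(n_x, n_y) = 220°, the dip direction.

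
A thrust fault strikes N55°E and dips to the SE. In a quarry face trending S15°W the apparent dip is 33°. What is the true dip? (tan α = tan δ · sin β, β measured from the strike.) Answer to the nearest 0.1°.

45.3°

β = acute angle between strike N55°E and section S15°W = 40°.
tan(true dip) = tan 33° / sin 40° = 1.0103
true dip = arctan 1.0103 = 45.29°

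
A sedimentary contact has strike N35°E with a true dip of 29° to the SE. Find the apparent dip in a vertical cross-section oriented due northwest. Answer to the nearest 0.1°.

28.6°

Angle between strike (N35°E) and section (due northwest): β = 80°.
tan α = tan 29° × sin 80° = 0.5543 × 0.9848 = 0.5459
apparent dip = arctan 0.5459 = 28.63°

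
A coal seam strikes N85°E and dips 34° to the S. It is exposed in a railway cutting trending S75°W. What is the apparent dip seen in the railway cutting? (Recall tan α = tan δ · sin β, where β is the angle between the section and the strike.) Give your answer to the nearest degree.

7°

Angle between strike (N85°E) and section (S75°W): β = 10°.
tan α = tan 34° × sin 10° = 0.6745 × 0.1736 = 0.1171
apparent dip = arctan 0.1171 = 6.68°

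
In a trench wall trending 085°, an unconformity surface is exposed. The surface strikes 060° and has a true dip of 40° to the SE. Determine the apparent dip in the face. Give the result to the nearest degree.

20°

The strike is 060° and the section trends 085°; the acute angle between them is β = 25°.
tan(apparent dip) = tan 40° · sin 25° = 0.3546
apparent dip = arctan 0.3546 = 19.53°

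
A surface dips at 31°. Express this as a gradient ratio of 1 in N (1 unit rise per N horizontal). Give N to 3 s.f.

1 : N means tan θ = 1/N, so N = 1/tan 31° = 1/0.6009

1 in 1.66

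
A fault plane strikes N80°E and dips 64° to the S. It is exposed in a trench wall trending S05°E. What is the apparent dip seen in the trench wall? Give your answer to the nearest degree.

The strike is N80°E and the section trends S05°E; the acute angle between them is β = 85°.
tan α = tan 64° × sin 85° = 2.0503 × 0.9962 = 2.0425
apparent dip = arctan 2.0425 = 63.91°

64°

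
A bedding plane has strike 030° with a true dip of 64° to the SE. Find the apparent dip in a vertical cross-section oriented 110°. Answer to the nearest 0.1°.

63.7°

The strike is 030° and the section trends 110°; the acute angle between them is β = 80°.
tan α = tan 64° × sin 80° = 2.0503 × 0.9848 = 2.0192
apparent dip = arctan 2.0192 = 63.65°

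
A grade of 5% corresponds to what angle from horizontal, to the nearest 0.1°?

2.9°

tan θ = 5/100 = 0.0500
θ = arctan(0.0500) = 2.86°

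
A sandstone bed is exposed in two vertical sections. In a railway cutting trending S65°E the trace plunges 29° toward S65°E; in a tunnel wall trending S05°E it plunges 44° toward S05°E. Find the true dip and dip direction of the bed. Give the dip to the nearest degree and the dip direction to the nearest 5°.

The two traces are lines in the plane: v₁ = (sin 115°·cos 29°, cos 115°·cos 29°, −sin 29°), v₂ = (sin 175°·cos 44°, cos 175°·cos 44°, −sin 44°).
Cross product v₁ × v₂ gives the pole to the plane: n ∝ (0.091, -0.520, 0.545).
True dip = arccos(n_z / |n|) = arccos(0.7181) = 44.1°.
Dip direction = atan2(0.091, -0.520) = 170° (azimuth of n's horizontal projection).

true dip 44°, dip direction 170°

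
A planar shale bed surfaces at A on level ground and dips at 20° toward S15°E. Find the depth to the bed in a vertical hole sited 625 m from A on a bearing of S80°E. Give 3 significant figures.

96.1 m

The hole lies 65° from the dip direction, so the down-dip offset is 625 × cos 65° = 264.14 m.
Depth = down-dip offset × tan(dip) = 264.14 × tan 20° = 264.14 × 0.3640
Depth = 96.14 m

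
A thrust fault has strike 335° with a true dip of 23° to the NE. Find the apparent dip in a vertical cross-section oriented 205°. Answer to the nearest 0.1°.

18.0°

The section lies 50° from the strike.
tan α = tan 23° × sin 50° = 0.4245 × 0.7660 = 0.3252
apparent dip = arctan 0.3252 = 18.01°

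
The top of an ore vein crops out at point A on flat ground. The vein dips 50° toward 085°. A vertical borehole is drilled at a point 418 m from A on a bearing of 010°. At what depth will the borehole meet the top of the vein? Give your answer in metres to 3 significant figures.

129 m

The hole lies 75° from the dip direction, so the down-dip offset is 418 × cos 75° = 108.19 m.
Depth = down-dip offset × tan(dip) = 108.19 × tan 50° = 108.19 × 1.1918
Depth = 128.93 m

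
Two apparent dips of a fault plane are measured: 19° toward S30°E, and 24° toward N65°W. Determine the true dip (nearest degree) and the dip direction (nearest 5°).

true dip 53°, dip direction 225°

Represent each trace as a vector plunging at its apparent dip toward its trend (east-north-up frame): v₁ = (0.473, -0.819, -0.326), v₂ = (-0.828, 0.386, -0.407).
Cross product v₁ × v₂ gives the pole to the plane: n ∝ (-0.459, -0.462, 0.495).
Dip δ = arctan(|n_h|/n_z) = arctan(0.651/0.495) = 52.7°.
Dip direction = azimuth of (n_x, n_y) = atan2(-0.459, -0.462) = 225°.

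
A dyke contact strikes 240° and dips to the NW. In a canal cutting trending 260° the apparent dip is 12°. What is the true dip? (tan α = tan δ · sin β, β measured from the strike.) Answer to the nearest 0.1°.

β = acute angle between strike 240° and section 260° = 20°.
tan(true dip) = tan 12° / sin 20° = 0.6215
true dip = arctan 0.6215 = 31.86°

31.9°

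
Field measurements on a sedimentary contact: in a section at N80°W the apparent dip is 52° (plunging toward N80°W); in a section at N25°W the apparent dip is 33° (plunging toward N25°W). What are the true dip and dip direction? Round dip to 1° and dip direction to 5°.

The two traces are lines in the plane: v₁ = (sin 280°·cos 52°, cos 280°·cos 52°, −sin 52°), v₂ = (sin 335°·cos 33°, cos 335°·cos 33°, −sin 33°).
n = v₁ × v₂ = (-0.541, 0.051, 0.423) (taken with n_z > 0).
True dip = arccos(n_z / |n|) = arccos(0.6144) = 52.1°.
Dip direction = azimuth of (n_x, n_y) = atan2(-0.541, 0.051) = 275°.

true dip 52°, dip direction 275°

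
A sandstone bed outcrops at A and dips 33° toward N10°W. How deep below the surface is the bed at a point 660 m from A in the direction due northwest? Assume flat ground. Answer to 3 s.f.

The hole lies 35° from the dip direction, so the down-dip offset is 660 × cos 35° = 540.64 m.
Depth = down-dip offset × tan(dip) = 540.64 × tan 33° = 540.64 × 0.6494
Depth = 351.10 m

351 m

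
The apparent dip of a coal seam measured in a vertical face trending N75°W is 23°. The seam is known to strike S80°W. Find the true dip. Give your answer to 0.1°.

The section is 25° from the strike.
tan(true dip) = tan 23° / sin 25° = 1.0044
δ = arctan(1.0044) = 45.13°

45.1°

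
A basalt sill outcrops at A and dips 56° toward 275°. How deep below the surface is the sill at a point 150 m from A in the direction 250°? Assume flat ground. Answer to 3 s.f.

202 m

The hole lies 25° from the dip direction, so the down-dip offset is 150 × cos 25° = 135.95 m.
Depth = down-dip offset × tan(dip) = 135.95 × tan 56° = 135.95 × 1.4826
Depth = 201.55 m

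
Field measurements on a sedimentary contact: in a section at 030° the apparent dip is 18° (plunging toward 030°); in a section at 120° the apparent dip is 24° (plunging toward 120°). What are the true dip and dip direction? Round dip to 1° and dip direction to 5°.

Represent each trace as a vector plunging at its apparent dip toward its trend (east-north-up frame): v₁ = (0.476, 0.824, -0.309), v₂ = (0.791, -0.457, -0.407).
The plane normal is n = v₁ × v₂ ∝ (0.476, 0.051, 0.869).
True dip = arccos(n_z / |n|) = arccos(0.8758) = 28.9°.
Dip direction = azimuth of (n_x, n_y) = atan2(0.476, 0.051) = 84°.

true dip 29°, dip direction 085°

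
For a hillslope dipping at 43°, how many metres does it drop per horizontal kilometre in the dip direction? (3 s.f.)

933 m

drop per km = 1000 × tan 43° = 1000 × 0.9325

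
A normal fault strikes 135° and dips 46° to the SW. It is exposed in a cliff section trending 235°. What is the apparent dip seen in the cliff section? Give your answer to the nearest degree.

Angle between strike (135°) and section (235°): β = 80°.
tan α = tan 46° × sin 80° = 1.0355 × 0.9848 = 1.0198
apparent dip = arctan 1.0198 = 45.56°

46°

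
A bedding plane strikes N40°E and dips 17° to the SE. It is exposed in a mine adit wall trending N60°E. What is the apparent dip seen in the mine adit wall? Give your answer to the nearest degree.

6°

Angle between strike (N40°E) and section (N60°E): β = 20°.
tan(apparent dip) = tan 17° · sin 20° = 0.1046
α = arctan(0.1046) = 5.97°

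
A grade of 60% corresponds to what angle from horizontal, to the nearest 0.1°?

tan θ = 60/100 = 0.6000
θ = arctan(0.6000) = 30.96°

31.0°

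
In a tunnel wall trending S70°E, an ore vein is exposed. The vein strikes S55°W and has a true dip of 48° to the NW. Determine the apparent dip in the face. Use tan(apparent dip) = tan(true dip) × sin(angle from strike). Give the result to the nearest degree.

42°

The strike is S55°W and the section trends S70°E; the acute angle between them is β = 55°.
tan α = tan 48° × sin 55° = 1.1106 × 0.8192 = 0.9098
apparent dip = arctan 0.9098 = 42.29°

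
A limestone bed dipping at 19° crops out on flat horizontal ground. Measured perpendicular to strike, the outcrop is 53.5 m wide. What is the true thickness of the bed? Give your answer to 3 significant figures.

True thickness t = w · sin(dip) = 53.5 × sin 19°
t = 53.5 × 0.3256 = 17.418 m

17.4 m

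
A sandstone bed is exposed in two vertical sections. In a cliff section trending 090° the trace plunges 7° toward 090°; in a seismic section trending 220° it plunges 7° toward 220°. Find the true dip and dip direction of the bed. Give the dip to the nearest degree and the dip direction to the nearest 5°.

true dip 16°, dip direction 155°

Represent each trace as a vector plunging at its apparent dip toward its trend (east-north-up frame): v₁ = (0.993, 0.000, -0.122), v₂ = (-0.638, -0.760, -0.122).
Cross product v₁ × v₂ gives the pole to the plane: n ∝ (0.093, -0.199, 0.755).
True dip = arccos(n_z / |n|) = arccos(0.9603) = 16.2°.
Dip direction = azimuth of (n_x, n_y) = atan2(0.093, -0.199) = 155°.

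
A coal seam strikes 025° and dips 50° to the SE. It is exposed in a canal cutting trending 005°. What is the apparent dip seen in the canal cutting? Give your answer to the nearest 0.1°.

22.2°

The section lies 20° from the strike.
tan(apparent dip) = tan 50° · sin 20° = 0.4076
α = arctan(0.4076) = 22.18°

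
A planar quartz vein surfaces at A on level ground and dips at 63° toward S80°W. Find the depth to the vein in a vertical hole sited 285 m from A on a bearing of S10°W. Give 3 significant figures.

191 m

The hole lies 70° from the dip direction, so the down-dip offset is 285 × cos 70° = 97.48 m.
Depth = down-dip offset × tan(dip) = 97.48 × tan 63° = 97.48 × 1.9626
Depth = 191.31 m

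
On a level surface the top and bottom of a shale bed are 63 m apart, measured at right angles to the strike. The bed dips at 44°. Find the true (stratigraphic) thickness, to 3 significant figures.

True thickness t = w · sin(dip) = 63 × sin 44°
t = 63 × 0.6947 = 43.763 m

43.8 m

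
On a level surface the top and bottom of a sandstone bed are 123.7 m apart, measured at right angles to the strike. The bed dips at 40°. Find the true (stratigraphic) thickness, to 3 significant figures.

79.5 m

True thickness t = w · sin(dip) = 123.7 × sin 40°
t = 123.7 × 0.6428 = 79.513 m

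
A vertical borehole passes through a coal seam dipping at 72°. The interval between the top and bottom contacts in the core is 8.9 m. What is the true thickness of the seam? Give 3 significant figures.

True thickness t = h · cos(dip) = 8.9 × cos 72°
t = 8.9 × 0.3090 = 2.750 m

2.75 m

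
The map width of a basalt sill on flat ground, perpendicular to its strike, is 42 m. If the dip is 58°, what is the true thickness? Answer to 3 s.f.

True thickness t = w · sin(dip) = 42 × sin 58°
t = 42 × 0.8480 = 35.618 m

35.6 m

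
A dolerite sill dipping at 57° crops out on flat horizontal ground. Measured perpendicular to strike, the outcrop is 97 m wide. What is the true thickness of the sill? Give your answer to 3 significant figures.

True thickness t = w · sin(dip) = 97 × sin 57°
t = 97 × 0.8387 = 81.351 m

81.4 m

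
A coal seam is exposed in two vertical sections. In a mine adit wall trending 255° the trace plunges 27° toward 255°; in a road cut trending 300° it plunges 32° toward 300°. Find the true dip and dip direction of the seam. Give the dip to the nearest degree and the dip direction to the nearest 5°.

The two traces are lines in the plane: v₁ = (sin 255°·cos 27°, cos 255°·cos 27°, −sin 27°), v₂ = (sin 300°·cos 32°, cos 300°·cos 32°, −sin 32°).
Cross product v₁ × v₂ gives the pole to the plane: n ∝ (-0.315, 0.123, 0.534).
Dip δ = arctan(|n_h|/n_z) = arctan(0.338/0.534) = 32.3°.
Dip direction = azimuth of (n_x, n_y) = atan2(-0.315, 0.123) = 291°.

true dip 32°, dip direction 290°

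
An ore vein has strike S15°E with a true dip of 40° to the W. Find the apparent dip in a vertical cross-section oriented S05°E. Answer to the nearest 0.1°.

8.3°

The strike is S15°E and the section trends S05°E; the acute angle between them is β = 10°.
tan α = tan 40° × sin 10° = 0.8391 × 0.1736 = 0.1457
apparent dip = arctan 0.1457 = 8.29°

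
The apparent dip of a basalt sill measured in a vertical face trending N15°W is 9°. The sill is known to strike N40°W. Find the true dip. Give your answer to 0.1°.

20.5°

β = acute angle between strike N40°W and section N15°W = 25°.
tan(true dip) = tan 9° / sin 25° = 0.3748
δ = arctan(0.3748) = 20.54°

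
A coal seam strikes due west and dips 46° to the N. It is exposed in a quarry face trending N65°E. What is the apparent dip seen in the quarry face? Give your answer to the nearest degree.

The section lies 25° from the strike.
tan(apparent dip) = tan 46° · sin 25° = 0.4376
apparent dip = arctan 0.4376 = 23.64°

24°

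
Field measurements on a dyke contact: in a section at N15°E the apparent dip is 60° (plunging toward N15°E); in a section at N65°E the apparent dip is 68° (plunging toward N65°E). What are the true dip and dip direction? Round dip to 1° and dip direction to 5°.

The two traces are lines in the plane: v₁ = (sin 15°·cos 60°, cos 15°·cos 60°, −sin 60°), v₂ = (sin 65°·cos 68°, cos 65°·cos 68°, −sin 68°).
Cross product v₁ × v₂ gives the pole to the plane: n ∝ (0.311, 0.174, 0.143).
tan δ = √(n_x²+n_y²)/n_z = 0.356/0.143, so δ = 68.1°.
Dip direction = atan2(0.311, 0.174) = 61° (azimuth of n's horizontal projection).

true dip 68°, dip direction 060°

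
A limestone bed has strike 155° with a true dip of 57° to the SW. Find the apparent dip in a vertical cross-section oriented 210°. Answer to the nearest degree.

52°

The section lies 55° from the strike.
tan(apparent dip) = tan 57° · sin 55° = 1.2614
α = arctan(1.2614) = 51.59°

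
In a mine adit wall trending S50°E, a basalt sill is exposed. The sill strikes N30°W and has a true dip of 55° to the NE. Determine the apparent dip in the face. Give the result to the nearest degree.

26°

The section lies 20° from the strike.
tan(apparent dip) = tan 55° · sin 20° = 0.4885
α = arctan(0.4885) = 26.03°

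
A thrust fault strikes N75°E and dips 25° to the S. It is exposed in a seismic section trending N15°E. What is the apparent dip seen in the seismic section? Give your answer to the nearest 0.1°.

The section lies 60° from the strike.
tan α = tan 25° × sin 60° = 0.4663 × 0.8660 = 0.4038
apparent dip = arctan 0.4038 = 21.99°

22.0°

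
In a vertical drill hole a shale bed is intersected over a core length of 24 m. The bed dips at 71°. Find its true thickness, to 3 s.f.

True thickness t = h · cos(dip) = 24 × cos 71°
t = 24 × 0.3256 = 7.814 m

7.81 m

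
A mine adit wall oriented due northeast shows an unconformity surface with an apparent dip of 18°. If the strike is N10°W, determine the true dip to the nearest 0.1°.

21.6°

β = acute angle between strike N10°W and section due northeast = 55°.
tan(true dip) = tan 18° / sin 55° = 0.3967
true dip = arctan 0.3967 = 21.64°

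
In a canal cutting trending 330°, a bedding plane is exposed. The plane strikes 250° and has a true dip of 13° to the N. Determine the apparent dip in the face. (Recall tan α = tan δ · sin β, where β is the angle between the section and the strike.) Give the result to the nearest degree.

13°

Angle between strike (250°) and section (330°): β = 80°.
tan(apparent dip) = tan 13° · sin 80° = 0.2274
apparent dip = arctan 0.2274 = 12.81°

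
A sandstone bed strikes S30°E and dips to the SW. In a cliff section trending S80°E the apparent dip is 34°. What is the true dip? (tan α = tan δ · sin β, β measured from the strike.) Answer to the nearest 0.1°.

The section is 50° from the strike.
tan δ = tan α / sin β = tan 34° / sin 50° = 0.6745 / 0.7660 = 0.8805
true dip = arctan 0.8805 = 41.36°

41.4°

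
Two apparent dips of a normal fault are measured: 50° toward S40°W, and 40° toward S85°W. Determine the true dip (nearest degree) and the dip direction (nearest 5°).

true dip 50°, dip direction 220°

Each apparent-dip line lies in the plane. As unit vectors (x east, y north, z up), v₁ plunges 50°→S40°W and v₂ plunges 40°→S85°W.
Cross product v₁ × v₂ gives the pole to the plane: n ∝ (-0.265, -0.319, 0.348).
True dip = arccos(n_z / |n|) = arccos(0.6428) = 50.0°.
Dip direction = atan2(-0.265, -0.319) = 220° (azimuth of n's horizontal projection).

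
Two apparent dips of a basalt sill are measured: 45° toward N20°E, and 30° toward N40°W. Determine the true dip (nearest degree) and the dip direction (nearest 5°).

true dip 45°, dip direction 015°

Each apparent-dip line lies in the plane. As unit vectors (x east, y north, z up), v₁ plunges 45°→N20°E and v₂ plunges 30°→N40°W.
The plane normal is n = v₁ × v₂ ∝ (0.137, 0.515, 0.530).
tan δ = √(n_x²+n_y²)/n_z = 0.532/0.530, so δ = 45.1°.
Dip direction = azimuth of (n_x, n_y) = atan2(0.137, 0.515) = 15°.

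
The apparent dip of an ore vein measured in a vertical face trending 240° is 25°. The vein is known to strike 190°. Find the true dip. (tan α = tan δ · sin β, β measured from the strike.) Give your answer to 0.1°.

31.3°

The section is 50° from the strike.
tan δ = tan α / sin β = tan 25° / sin 50° = 0.4663 / 0.7660 = 0.6087
true dip = arctan 0.6087 = 31.33°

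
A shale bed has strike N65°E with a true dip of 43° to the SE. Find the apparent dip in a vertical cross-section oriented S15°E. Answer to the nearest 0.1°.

42.6°

The section lies 80° from the strike.
tan α = tan 43° × sin 80° = 0.9325 × 0.9848 = 0.9183
α = arctan(0.9183) = 42.56°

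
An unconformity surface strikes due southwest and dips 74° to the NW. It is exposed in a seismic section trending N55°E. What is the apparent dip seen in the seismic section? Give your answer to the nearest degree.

31°

Angle between strike (due southwest) and section (N55°E): β = 10°.
tan(apparent dip) = tan 74° · sin 10° = 0.6056
apparent dip = arctan 0.6056 = 31.20°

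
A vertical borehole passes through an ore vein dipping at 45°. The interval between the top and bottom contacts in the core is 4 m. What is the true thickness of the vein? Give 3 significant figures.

2.83 m

True thickness t = h · cos(dip) = 4 × cos 45°
t = 4 × 0.7071 = 2.828 m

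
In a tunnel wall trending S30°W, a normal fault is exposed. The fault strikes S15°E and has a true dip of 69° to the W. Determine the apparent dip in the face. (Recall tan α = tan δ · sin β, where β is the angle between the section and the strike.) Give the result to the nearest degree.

Angle between strike (S15°E) and section (S30°W): β = 45°.
tan α = tan 69° × sin 45° = 2.6051 × 0.7071 = 1.8421
apparent dip = arctan 1.8421 = 61.50°

62°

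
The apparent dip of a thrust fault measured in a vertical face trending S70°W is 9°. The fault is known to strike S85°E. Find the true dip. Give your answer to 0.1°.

20.5°

The section is 25° from the strike.
tan(true dip) = tan 9° / sin 25° = 0.3748
true dip = arctan 0.3748 = 20.54°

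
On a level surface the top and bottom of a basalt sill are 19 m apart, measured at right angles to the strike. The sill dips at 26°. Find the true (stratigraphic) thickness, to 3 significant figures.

8.33 m

True thickness t = w · sin(dip) = 19 × sin 26°
t = 19 × 0.4384 = 8.329 m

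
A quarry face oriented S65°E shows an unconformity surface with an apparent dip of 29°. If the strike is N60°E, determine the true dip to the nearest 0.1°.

34.1°

The section is 55° from the strike.
tan δ = tan α / sin β = tan 29° / sin 55° = 0.5543 / 0.8192 = 0.6767
δ = arctan(0.6767) = 34.09°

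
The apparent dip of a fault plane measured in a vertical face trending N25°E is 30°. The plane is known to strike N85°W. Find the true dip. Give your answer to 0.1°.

31.6°

β = acute angle between strike N85°W and section N25°E = 70°.
tan(true dip) = tan 30° / sin 70° = 0.6144
δ = arctan(0.6144) = 31.57°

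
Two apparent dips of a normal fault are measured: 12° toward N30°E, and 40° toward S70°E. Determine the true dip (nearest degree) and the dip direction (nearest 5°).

Each apparent-dip line lies in the plane. As unit vectors (x east, y north, z up), v₁ plunges 12°→N30°E and v₂ plunges 40°→S70°E.
The plane normal is n = v₁ × v₂ ∝ (0.599, -0.165, 0.738).
True dip = arccos(n_z / |n|) = arccos(0.7650) = 40.1°.
Dip direction = azimuth of (n_x, n_y) = atan2(0.599, -0.165) = 105°.

true dip 40°, dip direction 105°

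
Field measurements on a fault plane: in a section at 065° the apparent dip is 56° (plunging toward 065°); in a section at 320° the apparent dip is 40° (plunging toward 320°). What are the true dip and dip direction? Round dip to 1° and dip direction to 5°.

The two traces are lines in the plane: v₁ = (sin 65°·cos 56°, cos 65°·cos 56°, −sin 56°), v₂ = (sin 320°·cos 40°, cos 320°·cos 40°, −sin 40°).
Cross product v₁ × v₂ gives the pole to the plane: n ∝ (0.335, 0.734, 0.414).
Dip δ = arctan(|n_h|/n_z) = arctan(0.807/0.414) = 62.8°.
The horizontal component of n points toward azimuth atan2(n_x, n_y) = 25°, the dip direction.

true dip 63°, dip direction 025°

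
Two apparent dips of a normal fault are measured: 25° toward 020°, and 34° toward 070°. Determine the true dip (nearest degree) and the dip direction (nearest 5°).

true dip 34°, dip direction 065°

Each apparent-dip line lies in the plane. As unit vectors (x east, y north, z up), v₁ plunges 25°→020° and v₂ plunges 34°→070°.
n = v₁ × v₂ = (0.356, 0.156, 0.576) (taken with n_z > 0).
Dip δ = arctan(|n_h|/n_z) = arctan(0.389/0.576) = 34.1°.
The horizontal component of n points toward azimuth atan2(n_x, n_y) = 66°, the dip direction.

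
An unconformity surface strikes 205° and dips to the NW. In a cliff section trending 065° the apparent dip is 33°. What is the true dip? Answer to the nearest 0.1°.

The section is 40° from the strike.
tan(true dip) = tan 33° / sin 40° = 1.0103
true dip = arctan 1.0103 = 45.29°

45.3°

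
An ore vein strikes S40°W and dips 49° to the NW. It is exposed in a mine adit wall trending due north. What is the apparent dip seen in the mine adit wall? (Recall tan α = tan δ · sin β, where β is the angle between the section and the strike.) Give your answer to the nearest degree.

36°

The section lies 40° from the strike.
tan α = tan 49° × sin 40° = 1.1504 × 0.6428 = 0.7394
α = arctan(0.7394) = 36.48°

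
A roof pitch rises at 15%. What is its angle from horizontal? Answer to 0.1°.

8.5°

tan θ = 15/100 = 0.1500
θ = arctan(0.1500) = 8.53°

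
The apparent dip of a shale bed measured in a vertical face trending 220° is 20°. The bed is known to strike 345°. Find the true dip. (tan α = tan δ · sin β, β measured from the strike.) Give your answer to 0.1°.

The section is 55° from the strike.
tan(true dip) = tan 20° / sin 55° = 0.4443
true dip = arctan 0.4443 = 23.96°

24.0°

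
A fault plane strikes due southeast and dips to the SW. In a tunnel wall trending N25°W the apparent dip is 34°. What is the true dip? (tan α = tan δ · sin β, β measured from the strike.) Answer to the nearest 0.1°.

The section is 20° from the strike.
tan(true dip) = tan 34° / sin 20° = 1.9721
true dip = arctan 1.9721 = 63.11°

63.1°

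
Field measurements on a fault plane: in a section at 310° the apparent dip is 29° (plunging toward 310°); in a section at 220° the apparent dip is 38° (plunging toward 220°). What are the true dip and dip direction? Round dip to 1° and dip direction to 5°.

Represent each trace as a vector plunging at its apparent dip toward its trend (east-north-up frame): v₁ = (-0.670, 0.562, -0.485), v₂ = (-0.507, -0.604, -0.616).
n = v₁ × v₂ = (-0.639, -0.167, 0.689) (taken with n_z > 0).
tan δ = √(n_x²+n_y²)/n_z = 0.660/0.689, so δ = 43.8°.
Dip direction = atan2(-0.639, -0.167) = 255° (azimuth of n's horizontal projection).

true dip 44°, dip direction 255°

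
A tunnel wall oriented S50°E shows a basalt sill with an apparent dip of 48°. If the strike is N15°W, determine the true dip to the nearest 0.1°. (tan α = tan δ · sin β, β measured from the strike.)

62.7°

β = acute angle between strike N15°W and section S50°E = 35°.
tan(true dip) = tan 48° / sin 35° = 1.9363
δ = arctan(1.9363) = 62.69°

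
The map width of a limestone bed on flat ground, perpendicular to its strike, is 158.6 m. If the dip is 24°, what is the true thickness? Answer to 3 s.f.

True thickness t = w · sin(dip) = 158.6 × sin 24°
t = 158.6 × 0.4067 = 64.508 m

64.5 m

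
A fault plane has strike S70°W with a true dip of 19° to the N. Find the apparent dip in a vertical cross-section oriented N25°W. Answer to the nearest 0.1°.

18.9°

The strike is S70°W and the section trends N25°W; the acute angle between them is β = 85°.
tan α = tan 19° × sin 85° = 0.3443 × 0.9962 = 0.3430
α = arctan(0.3430) = 18.93°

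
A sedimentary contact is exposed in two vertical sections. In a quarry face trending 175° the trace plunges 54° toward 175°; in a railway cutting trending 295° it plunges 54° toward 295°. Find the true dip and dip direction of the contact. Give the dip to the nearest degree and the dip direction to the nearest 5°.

true dip 70°, dip direction 235°

The two traces are lines in the plane: v₁ = (sin 175°·cos 54°, cos 175°·cos 54°, −sin 54°), v₂ = (sin 295°·cos 54°, cos 295°·cos 54°, −sin 54°).
n = v₁ × v₂ = (-0.675, -0.472, 0.299) (taken with n_z > 0).
Dip δ = arctan(|n_h|/n_z) = arctan(0.824/0.299) = 70.0°.
Dip direction = azimuth of (n_x, n_y) = atan2(-0.675, -0.472) = 235°.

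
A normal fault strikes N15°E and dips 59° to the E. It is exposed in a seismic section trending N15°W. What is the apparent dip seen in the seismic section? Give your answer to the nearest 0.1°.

Angle between strike (N15°E) and section (N15°W): β = 30°.
tan α = tan 59° × sin 30° = 1.6643 × 0.5000 = 0.8321
apparent dip = arctan 0.8321 = 39.77°

39.8°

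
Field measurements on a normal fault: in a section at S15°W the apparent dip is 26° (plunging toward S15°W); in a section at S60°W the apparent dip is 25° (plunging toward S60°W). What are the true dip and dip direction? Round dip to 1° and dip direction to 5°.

true dip 27°, dip direction 215°

Represent each trace as a vector plunging at its apparent dip toward its trend (east-north-up frame): v₁ = (-0.233, -0.868, -0.438), v₂ = (-0.785, -0.453, -0.423).
Cross product v₁ × v₂ gives the pole to the plane: n ∝ (-0.168, -0.246, 0.576).
tan δ = √(n_x²+n_y²)/n_z = 0.298/0.576, so δ = 27.3°.
Dip direction = azimuth of (n_x, n_y) = atan2(-0.168, -0.246) = 214°.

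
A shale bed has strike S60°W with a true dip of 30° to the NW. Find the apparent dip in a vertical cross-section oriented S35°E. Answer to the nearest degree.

Angle between strike (S60°W) and section (S35°E): β = 85°.
tan α = tan 30° × sin 85° = 0.5774 × 0.9962 = 0.5752
α = arctan(0.5752) = 29.91°

30°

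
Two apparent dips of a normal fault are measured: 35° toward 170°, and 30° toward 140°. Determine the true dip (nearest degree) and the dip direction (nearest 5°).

The two traces are lines in the plane: v₁ = (sin 170°·cos 35°, cos 170°·cos 35°, −sin 35°), v₂ = (sin 140°·cos 30°, cos 140°·cos 30°, −sin 30°).
Cross product v₁ × v₂ gives the pole to the plane: n ∝ (0.023, -0.248, 0.355).
tan δ = √(n_x²+n_y²)/n_z = 0.249/0.355, so δ = 35.1°.
Dip direction = azimuth of (n_x, n_y) = atan2(0.023, -0.248) = 175°.

true dip 35°, dip direction 175°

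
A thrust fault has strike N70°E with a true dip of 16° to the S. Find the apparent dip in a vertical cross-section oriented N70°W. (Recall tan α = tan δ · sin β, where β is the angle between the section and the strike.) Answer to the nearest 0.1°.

10.4°

The strike is N70°E and the section trends N70°W; the acute angle between them is β = 40°.
tan α = tan 16° × sin 40° = 0.2867 × 0.6428 = 0.1843
apparent dip = arctan 0.1843 = 10.44°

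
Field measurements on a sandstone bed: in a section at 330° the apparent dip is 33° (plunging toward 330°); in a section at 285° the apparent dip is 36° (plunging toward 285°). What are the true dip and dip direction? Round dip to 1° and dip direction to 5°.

Each apparent-dip line lies in the plane. As unit vectors (x east, y north, z up), v₁ plunges 33°→330° and v₂ plunges 36°→285°.
The plane normal is n = v₁ × v₂ ∝ (-0.313, 0.179, 0.480).
Dip δ = arctan(|n_h|/n_z) = arctan(0.361/0.480) = 36.9°.
Dip direction = atan2(-0.313, 0.179) = 300° (azimuth of n's horizontal projection).

true dip 37°, dip direction 300°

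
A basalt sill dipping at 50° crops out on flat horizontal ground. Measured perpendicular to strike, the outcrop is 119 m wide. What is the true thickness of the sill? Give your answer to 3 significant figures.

True thickness t = w · sin(dip) = 119 × sin 50°
t = 119 × 0.7660 = 91.159 m

91.2 m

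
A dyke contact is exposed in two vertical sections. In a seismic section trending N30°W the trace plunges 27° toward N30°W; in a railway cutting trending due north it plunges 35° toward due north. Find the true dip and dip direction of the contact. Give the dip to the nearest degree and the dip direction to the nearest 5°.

true dip 36°, dip direction 015°

Represent each trace as a vector plunging at its apparent dip toward its trend (east-north-up frame): v₁ = (-0.446, 0.772, -0.454), v₂ = (0.000, 0.819, -0.574).
The plane normal is n = v₁ × v₂ ∝ (0.071, 0.256, 0.365).
Dip δ = arctan(|n_h|/n_z) = arctan(0.265/0.365) = 36.0°.
Dip direction = atan2(0.071, 0.256) = 15° (azimuth of n's horizontal projection).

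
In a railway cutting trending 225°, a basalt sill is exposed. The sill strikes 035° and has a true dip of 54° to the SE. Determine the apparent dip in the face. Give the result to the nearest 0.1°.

The strike is 035° and the section trends 225°; the acute angle between them is β = 10°.
tan(apparent dip) = tan 54° · sin 10° = 0.2390
α = arctan(0.2390) = 13.44°

13.4°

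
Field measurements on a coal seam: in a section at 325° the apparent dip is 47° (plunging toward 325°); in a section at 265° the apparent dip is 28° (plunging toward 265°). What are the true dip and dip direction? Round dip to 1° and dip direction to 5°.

Represent each trace as a vector plunging at its apparent dip toward its trend (east-north-up frame): v₁ = (-0.391, 0.559, -0.731), v₂ = (-0.880, -0.077, -0.469).
n = v₁ × v₂ = (-0.319, 0.460, 0.521) (taken with n_z > 0).
True dip = arccos(n_z / |n|) = arccos(0.6820) = 47.0°.
Dip direction = azimuth of (n_x, n_y) = atan2(-0.319, 0.460) = 325°.

true dip 47°, dip direction 325°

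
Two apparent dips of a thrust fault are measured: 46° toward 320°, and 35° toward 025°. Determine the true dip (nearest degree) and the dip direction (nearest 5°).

true dip 47°, dip direction 335°

Each apparent-dip line lies in the plane. As unit vectors (x east, y north, z up), v₁ plunges 46°→320° and v₂ plunges 35°→025°.
Cross product v₁ × v₂ gives the pole to the plane: n ∝ (-0.229, 0.505, 0.516).
tan δ = √(n_x²+n_y²)/n_z = 0.555/0.516, so δ = 47.1°.
Dip direction = azimuth of (n_x, n_y) = atan2(-0.229, 0.505) = 336°.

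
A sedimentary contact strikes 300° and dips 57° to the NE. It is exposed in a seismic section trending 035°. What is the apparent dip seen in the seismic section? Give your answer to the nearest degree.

The section lies 85° from the strike.
tan(apparent dip) = tan 57° · sin 85° = 1.5340
α = arctan(1.5340) = 56.90°

57°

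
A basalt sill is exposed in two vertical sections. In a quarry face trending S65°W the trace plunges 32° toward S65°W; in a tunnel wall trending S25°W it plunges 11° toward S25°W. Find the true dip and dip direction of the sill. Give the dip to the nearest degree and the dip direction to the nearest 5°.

The two traces are lines in the plane: v₁ = (sin 245°·cos 32°, cos 245°·cos 32°, −sin 32°), v₂ = (sin 205°·cos 11°, cos 205°·cos 11°, −sin 11°).
n = v₁ × v₂ = (-0.403, 0.073, 0.535) (taken with n_z > 0).
True dip = arccos(n_z / |n|) = arccos(0.7940) = 37.4°.
The horizontal component of n points toward azimuth atan2(n_x, n_y) = 280°, the dip direction.

true dip 37°, dip direction 280°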